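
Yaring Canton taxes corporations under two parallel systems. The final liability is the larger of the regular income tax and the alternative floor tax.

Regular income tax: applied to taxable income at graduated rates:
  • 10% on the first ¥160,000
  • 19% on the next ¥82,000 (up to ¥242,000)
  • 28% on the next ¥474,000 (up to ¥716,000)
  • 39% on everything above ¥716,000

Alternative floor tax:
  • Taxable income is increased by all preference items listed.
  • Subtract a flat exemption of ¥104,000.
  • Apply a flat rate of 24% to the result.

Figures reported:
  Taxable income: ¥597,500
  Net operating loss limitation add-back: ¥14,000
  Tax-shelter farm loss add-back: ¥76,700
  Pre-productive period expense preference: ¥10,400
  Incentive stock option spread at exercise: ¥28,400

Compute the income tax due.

Alternative floor tax:
  Adjusted income: ¥597,500 + ¥14,000 + ¥76,700 + ¥10,400 + ¥28,400 = ¥727,000
  Less exemption ¥104,000 → base ¥623,000
  ¥623,000 × 24% = ¥149,520

Regular income tax:
  ¥160,000 × 10% = ¥16,000
  ¥82,000 × 19% = ¥15,580
  ¥355,500 × 28% = ¥99,540
  → ¥131,120

¥149,520 > ¥131,120, so the alternative floor tax is the binding amount.

¥149,520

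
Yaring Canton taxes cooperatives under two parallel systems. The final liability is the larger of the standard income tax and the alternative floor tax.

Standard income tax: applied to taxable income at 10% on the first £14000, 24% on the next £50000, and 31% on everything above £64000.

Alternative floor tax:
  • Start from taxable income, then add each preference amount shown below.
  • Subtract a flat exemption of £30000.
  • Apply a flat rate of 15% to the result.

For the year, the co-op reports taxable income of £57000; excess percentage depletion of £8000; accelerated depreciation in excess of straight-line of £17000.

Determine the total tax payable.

£11720

Standard income tax:
  £14000 × 10% = £1400
  £43000 × 24% = £10320
  → £11720

Alternative floor tax:
  Adjusted income: £57000 + £8000 + £17000 = £82000
  Less exemption £30000 → base £52000
  £52000 × 15% = £7800

£11720 > £7800, so the standard income tax governs.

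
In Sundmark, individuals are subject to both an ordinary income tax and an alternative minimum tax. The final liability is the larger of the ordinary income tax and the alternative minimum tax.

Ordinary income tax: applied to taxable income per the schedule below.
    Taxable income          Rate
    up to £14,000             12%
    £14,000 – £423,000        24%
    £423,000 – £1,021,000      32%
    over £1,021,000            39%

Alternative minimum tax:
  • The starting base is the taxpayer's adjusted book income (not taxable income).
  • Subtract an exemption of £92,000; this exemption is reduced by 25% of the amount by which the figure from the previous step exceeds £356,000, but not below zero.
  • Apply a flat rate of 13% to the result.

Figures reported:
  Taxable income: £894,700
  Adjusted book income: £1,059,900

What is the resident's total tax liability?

£250,784

Ordinary income tax:
  £14,000 × 12% = £1,680
  £409,000 × 24% = £98,160
  £471,700 × 32% = £150,944
  → £250,784

Alternative minimum tax:
  Base (adjusted book income): £1,059,900
  Exemption: 25% × (£1,059,900 − £356,000) = £175,975 ≥ £92,000, so the exemption is fully phased out
  Base: £1,059,900 − £0 = £1,059,900
  £1,059,900 × 13% = £137,787

£250,784 > £137,787, so the ordinary income tax governs.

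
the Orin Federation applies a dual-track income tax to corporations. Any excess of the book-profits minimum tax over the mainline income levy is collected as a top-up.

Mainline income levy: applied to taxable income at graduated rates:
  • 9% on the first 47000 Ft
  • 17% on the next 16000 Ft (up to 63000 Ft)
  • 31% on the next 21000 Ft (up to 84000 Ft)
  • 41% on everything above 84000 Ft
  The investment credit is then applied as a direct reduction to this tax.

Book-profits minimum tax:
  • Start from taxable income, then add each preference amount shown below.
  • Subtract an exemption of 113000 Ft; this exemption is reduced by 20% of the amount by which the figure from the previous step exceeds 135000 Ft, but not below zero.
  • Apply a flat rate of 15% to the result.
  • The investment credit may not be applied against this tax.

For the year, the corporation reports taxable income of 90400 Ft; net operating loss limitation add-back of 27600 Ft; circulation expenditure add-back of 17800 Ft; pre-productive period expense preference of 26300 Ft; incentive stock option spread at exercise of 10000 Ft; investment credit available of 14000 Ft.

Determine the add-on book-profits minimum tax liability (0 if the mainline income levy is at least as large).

Mainline income levy:
  47000 Ft × 9% = 4230 Ft
  16000 Ft × 17% = 2720 Ft
  21000 Ft × 31% = 6510 Ft
  6400 Ft × 41% = 2624 Ft
  → 16084 Ft
  Less investment credit 14000 Ft → 2084 Ft

Book-profits minimum tax:
  Adjusted income: 90400 Ft + 27600 Ft + 17800 Ft + 26300 Ft + 10000 Ft = 172100 Ft
  Exemption: 113000 Ft − 20% × (172100 Ft − 135000 Ft) = 113000 Ft − 7420 Ft = 105580 Ft
  Base: 172100 Ft − 105580 Ft = 66520 Ft
  66520 Ft × 15% = 9978 Ft

Excess of book-profits minimum tax over mainline income levy: 9978 Ft − 2084 Ft = 7894 Ft.

7894 Ft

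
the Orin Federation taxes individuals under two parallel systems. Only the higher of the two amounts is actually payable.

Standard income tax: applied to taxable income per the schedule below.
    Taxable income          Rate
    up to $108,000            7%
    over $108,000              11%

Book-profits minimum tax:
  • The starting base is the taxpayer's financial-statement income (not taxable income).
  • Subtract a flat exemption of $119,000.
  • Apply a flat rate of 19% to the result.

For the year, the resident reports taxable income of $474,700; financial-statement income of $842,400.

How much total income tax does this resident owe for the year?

Book-profits minimum tax:
  Base (financial-statement income): $842,400
  Less exemption $119,000 → base $723,400
  $723,400 × 19% = $137,446

Standard income tax:
  $108,000 × 7% = $7,560
  $366,700 × 11% = $40,337
  → $47,897

$137,446 > $47,897, so the book-profits minimum tax is the binding amount.

$137,446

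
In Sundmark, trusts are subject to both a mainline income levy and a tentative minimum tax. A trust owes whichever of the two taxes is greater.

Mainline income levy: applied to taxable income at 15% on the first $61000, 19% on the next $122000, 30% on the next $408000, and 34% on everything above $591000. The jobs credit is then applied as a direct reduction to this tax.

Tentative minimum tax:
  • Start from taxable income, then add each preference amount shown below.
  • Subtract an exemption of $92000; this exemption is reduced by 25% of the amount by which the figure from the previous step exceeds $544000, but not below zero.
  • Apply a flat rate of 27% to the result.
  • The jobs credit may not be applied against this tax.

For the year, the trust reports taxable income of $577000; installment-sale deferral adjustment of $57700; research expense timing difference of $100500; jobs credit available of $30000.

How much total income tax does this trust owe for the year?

$186570

Mainline income levy:
  $61000 × 15% = $9150
  $122000 × 19% = $23180
  $394000 × 30% = $118200
  → $150530
  Less jobs credit $30000 → $120530

Tentative minimum tax:
  Adjusted income: $577000 + $57700 + $100500 = $735200
  Exemption: $92000 − 25% × ($735200 − $544000) = $92000 − $47800 = $44200
  Base: $735200 − $44200 = $691000
  $691000 × 27% = $186570

$186570 > $120530, so the tentative minimum tax is the binding amount.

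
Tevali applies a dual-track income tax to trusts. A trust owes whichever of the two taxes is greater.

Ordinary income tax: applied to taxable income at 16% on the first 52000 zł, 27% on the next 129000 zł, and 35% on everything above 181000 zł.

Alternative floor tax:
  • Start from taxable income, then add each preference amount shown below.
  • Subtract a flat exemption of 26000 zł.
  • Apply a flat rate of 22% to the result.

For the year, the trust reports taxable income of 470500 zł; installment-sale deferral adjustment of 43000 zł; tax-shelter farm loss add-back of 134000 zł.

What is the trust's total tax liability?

144475 zł

Alternative floor tax:
  Adjusted income: 470500 zł + 43000 zł + 134000 zł = 647500 zł
  Less exemption 26000 zł → base 621500 zł
  621500 zł × 22% = 136730 zł

Ordinary income tax:
  52000 zł × 16% = 8320 zł
  129000 zł × 27% = 34830 zł
  289500 zł × 35% = 101325 zł
  → 144475 zł

144475 zł > 136730 zł, so the ordinary income tax governs.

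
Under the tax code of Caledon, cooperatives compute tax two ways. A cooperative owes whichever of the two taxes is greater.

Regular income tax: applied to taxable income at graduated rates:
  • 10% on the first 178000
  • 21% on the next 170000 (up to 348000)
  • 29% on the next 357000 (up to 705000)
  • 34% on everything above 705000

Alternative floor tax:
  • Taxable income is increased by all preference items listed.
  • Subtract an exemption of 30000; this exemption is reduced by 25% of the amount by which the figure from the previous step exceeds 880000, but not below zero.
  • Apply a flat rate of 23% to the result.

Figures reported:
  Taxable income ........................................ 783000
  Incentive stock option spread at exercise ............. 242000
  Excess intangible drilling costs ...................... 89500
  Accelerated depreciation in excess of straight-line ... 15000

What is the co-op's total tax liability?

259785

Regular income tax:
  178000 × 10% = 17800
  170000 × 21% = 35700
  357000 × 29% = 103530
  78000 × 34% = 26520
  → 183550

Alternative floor tax:
  Adjusted income: 783000 + 242000 + 89500 + 15000 = 1129500
  Exemption: 25% × (1129500 − 880000) = 62375 ≥ 30000, so the exemption is fully phased out
  Base: 1129500 − 0 = 1129500
  1129500 × 23% = 259785

259785 > 183550, so the alternative floor tax is the binding amount.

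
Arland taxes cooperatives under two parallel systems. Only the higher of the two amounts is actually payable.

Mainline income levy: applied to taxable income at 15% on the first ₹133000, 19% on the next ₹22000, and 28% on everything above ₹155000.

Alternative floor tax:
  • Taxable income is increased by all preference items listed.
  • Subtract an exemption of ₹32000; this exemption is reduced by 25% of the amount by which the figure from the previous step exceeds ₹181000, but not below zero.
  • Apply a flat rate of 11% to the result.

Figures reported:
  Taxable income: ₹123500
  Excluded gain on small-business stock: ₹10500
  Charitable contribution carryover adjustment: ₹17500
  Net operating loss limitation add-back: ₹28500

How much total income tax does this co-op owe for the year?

₹18525

Alternative floor tax:
  Adjusted income: ₹123500 + ₹10500 + ₹17500 + ₹28500 = ₹180000
  Exemption: ₹180000 ≤ ₹181000, so full ₹32000 applies
  Base: ₹180000 − ₹32000 = ₹148000
  ₹148000 × 11% = ₹16280

Mainline income levy:
  ₹123500 × 15% = ₹18525

₹18525 > ₹16280, so the mainline income levy governs.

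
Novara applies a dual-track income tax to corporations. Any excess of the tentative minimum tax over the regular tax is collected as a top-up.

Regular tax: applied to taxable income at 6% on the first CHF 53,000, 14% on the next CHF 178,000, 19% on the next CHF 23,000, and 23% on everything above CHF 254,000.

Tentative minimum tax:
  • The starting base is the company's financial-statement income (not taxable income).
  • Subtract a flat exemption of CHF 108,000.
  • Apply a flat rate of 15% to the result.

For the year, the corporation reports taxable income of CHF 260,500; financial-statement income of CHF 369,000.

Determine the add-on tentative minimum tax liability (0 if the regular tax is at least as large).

CHF 5,185

Tentative minimum tax:
  Base (financial-statement income): CHF 369,000
  Less exemption CHF 108,000 → base CHF 261,000
  CHF 261,000 × 15% = CHF 39,150

Regular tax:
  CHF 53,000 × 6% = CHF 3,180
  CHF 178,000 × 14% = CHF 24,920
  CHF 23,000 × 19% = CHF 4,370
  CHF 6,500 × 23% = CHF 1,495
  → CHF 33,965

Excess of tentative minimum tax over regular tax: CHF 39,150 − CHF 33,965 = CHF 5,185.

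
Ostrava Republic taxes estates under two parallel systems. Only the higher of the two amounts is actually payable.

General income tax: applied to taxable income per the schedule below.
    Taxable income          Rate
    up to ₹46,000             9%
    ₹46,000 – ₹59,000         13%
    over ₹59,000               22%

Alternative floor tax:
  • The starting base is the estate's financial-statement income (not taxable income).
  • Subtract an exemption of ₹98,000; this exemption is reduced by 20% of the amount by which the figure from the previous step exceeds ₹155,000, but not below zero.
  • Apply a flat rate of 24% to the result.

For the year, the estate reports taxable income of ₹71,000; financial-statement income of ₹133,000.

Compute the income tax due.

Alternative floor tax:
  Base (financial-statement income): ₹133,000
  Exemption: ₹133,000 ≤ ₹155,000, so full ₹98,000 applies
  Base: ₹133,000 − ₹98,000 = ₹35,000
  ₹35,000 × 24% = ₹8,400

General income tax:
  ₹46,000 × 9% = ₹4,140
  ₹13,000 × 13% = ₹1,690
  ₹12,000 × 22% = ₹2,640
  → ₹8,470

₹8,470 > ₹8,400, so the general income tax governs.

₹8,470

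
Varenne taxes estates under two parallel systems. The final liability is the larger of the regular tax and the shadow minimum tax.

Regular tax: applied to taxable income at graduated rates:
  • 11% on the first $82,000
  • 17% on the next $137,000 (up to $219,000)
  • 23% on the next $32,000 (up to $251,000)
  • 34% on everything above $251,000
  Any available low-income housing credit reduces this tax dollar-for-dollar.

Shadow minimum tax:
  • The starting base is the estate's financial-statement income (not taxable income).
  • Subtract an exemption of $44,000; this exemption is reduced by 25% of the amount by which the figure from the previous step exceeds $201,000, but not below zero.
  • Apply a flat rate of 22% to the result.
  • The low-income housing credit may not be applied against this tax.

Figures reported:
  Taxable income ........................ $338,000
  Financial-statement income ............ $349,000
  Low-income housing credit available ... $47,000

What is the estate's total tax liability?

$75,240

Regular tax:
  $82,000 × 11% = $9,020
  $137,000 × 17% = $23,290
  $32,000 × 23% = $7,360
  $87,000 × 34% = $29,580
  → $69,250
  Less low-income housing credit $47,000 → $22,250

Shadow minimum tax:
  Base (financial-statement income): $349,000
  Exemption: $44,000 − 25% × ($349,000 − $201,000) = $44,000 − $37,000 = $7,000
  Base: $349,000 − $7,000 = $342,000
  $342,000 × 22% = $75,240

$75,240 > $22,250, so the shadow minimum tax is the binding amount.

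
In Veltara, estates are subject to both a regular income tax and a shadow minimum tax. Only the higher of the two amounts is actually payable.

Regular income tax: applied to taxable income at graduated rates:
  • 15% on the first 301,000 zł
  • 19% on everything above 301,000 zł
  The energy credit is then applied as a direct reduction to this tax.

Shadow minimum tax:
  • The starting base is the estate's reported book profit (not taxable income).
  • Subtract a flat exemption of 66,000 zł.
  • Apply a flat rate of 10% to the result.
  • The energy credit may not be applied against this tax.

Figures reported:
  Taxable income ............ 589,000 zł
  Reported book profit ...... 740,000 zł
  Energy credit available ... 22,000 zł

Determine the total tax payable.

Shadow minimum tax:
  Base (reported book profit): 740,000 zł
  Less exemption 66,000 zł → base 674,000 zł
  674,000 zł × 10% = 67,400 zł

Regular income tax:
  301,000 zł × 15% = 45,150 zł
  288,000 zł × 19% = 54,720 zł
  → 99,870 zł
  Less energy credit 22,000 zł → 77,870 zł

77,870 zł > 67,400 zł, so the regular income tax governs.

77,870 zł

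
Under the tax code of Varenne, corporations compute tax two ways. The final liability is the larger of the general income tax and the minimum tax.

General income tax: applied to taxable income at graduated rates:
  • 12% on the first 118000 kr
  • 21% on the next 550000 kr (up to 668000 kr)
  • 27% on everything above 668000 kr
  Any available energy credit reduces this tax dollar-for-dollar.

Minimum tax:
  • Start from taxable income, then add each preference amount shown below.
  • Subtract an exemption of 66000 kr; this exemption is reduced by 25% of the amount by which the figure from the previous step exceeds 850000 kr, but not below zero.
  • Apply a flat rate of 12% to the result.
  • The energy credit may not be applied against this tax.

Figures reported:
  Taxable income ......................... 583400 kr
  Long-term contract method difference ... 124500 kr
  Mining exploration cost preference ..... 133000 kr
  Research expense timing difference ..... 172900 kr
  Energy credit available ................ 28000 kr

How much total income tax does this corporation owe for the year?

118650 kr

General income tax:
  118000 kr × 12% = 14160 kr
  465400 kr × 21% = 97734 kr
  → 111894 kr
  Less energy credit 28000 kr → 83894 kr

Minimum tax:
  Adjusted income: 583400 kr + 124500 kr + 133000 kr + 172900 kr = 1013800 kr
  Exemption: 66000 kr − 25% × (1013800 kr − 850000 kr) = 66000 kr − 40950 kr = 25050 kr
  Base: 1013800 kr − 25050 kr = 988750 kr
  988750 kr × 12% = 118650 kr

118650 kr > 83894 kr, so the minimum tax is the binding amount.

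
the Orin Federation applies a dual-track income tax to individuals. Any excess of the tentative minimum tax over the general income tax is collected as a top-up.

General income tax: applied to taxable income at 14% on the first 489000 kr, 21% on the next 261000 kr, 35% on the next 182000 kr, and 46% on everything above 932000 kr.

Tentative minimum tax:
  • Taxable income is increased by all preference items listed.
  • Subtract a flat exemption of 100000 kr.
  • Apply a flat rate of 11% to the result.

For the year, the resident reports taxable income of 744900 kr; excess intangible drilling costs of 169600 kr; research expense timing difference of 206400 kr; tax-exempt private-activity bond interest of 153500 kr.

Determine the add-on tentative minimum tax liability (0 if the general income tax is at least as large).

6985 kr

Tentative minimum tax:
  Adjusted income: 744900 kr + 169600 kr + 206400 kr + 153500 kr = 1274400 kr
  Less exemption 100000 kr → base 1174400 kr
  1174400 kr × 11% = 129184 kr

General income tax:
  489000 kr × 14% = 68460 kr
  255900 kr × 21% = 53739 kr
  → 122199 kr

Excess of tentative minimum tax over general income tax: 129184 kr − 122199 kr = 6985 kr.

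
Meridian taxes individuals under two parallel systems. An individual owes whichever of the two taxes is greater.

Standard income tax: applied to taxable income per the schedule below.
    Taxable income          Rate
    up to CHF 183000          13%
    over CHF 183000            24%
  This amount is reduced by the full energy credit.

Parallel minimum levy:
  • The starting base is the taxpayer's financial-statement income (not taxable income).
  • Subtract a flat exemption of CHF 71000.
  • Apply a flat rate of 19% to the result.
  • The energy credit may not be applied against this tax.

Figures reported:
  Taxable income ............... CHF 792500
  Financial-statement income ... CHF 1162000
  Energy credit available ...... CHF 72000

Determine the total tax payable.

Standard income tax:
  CHF 183000 × 13% = CHF 23790
  CHF 609500 × 24% = CHF 146280
  → CHF 170070
  Less energy credit CHF 72000 → CHF 98070

Parallel minimum levy:
  Base (financial-statement income): CHF 1162000
  Less exemption CHF 71000 → base CHF 1091000
  CHF 1091000 × 19% = CHF 207290

CHF 207290 > CHF 98070, so the parallel minimum levy is the binding amount.

CHF 207290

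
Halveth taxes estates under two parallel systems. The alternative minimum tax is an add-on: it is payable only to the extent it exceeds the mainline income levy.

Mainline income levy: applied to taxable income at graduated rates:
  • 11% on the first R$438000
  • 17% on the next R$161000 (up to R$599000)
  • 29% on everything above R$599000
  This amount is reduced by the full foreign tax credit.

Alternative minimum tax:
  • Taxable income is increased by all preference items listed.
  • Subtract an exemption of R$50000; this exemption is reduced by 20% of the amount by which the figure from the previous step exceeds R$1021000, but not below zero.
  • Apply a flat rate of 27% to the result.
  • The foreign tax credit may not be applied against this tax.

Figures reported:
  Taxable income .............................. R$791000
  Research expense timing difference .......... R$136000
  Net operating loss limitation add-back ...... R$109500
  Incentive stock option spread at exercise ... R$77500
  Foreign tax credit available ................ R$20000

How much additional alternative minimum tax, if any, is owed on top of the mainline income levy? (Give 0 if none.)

R$181072

Mainline income levy:
  R$438000 × 11% = R$48180
  R$161000 × 17% = R$27370
  R$192000 × 29% = R$55680
  → R$131230
  Less foreign tax credit R$20000 → R$111230

Alternative minimum tax:
  Adjusted income: R$791000 + R$136000 + R$109500 + R$77500 = R$1114000
  Exemption: R$50000 − 20% × (R$1114000 − R$1021000) = R$50000 − R$18600 = R$31400
  Base: R$1114000 − R$31400 = R$1082600
  R$1082600 × 27% = R$292302

Excess of alternative minimum tax over mainline income levy: R$292302 − R$111230 = R$181072.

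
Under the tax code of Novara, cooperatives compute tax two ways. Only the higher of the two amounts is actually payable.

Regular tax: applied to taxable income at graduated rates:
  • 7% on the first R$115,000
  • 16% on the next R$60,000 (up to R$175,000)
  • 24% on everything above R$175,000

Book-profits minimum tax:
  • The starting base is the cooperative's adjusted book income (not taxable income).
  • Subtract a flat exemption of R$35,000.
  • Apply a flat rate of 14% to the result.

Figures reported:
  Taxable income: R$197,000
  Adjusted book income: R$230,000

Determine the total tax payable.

R$27,300

Regular tax:
  R$115,000 × 7% = R$8,050
  R$60,000 × 16% = R$9,600
  R$22,000 × 24% = R$5,280
  → R$22,930

Book-profits minimum tax:
  Base (adjusted book income): R$230,000
  Less exemption R$35,000 → base R$195,000
  R$195,000 × 14% = R$27,300

R$27,300 > R$22,930, so the book-profits minimum tax is the binding amount.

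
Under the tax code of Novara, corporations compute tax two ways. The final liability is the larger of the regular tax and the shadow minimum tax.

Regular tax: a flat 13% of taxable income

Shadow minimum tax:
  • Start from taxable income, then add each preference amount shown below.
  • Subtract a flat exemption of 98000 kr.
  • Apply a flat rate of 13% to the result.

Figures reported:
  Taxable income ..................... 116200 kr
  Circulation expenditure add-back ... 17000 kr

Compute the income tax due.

15106 kr

Shadow minimum tax:
  Adjusted income: 116200 kr + 17000 kr = 133200 kr
  Less exemption 98000 kr → base 35200 kr
  35200 kr × 13% = 4576 kr

Regular tax:
  116200 kr × 13% = 15106 kr

15106 kr > 4576 kr, so the regular tax governs.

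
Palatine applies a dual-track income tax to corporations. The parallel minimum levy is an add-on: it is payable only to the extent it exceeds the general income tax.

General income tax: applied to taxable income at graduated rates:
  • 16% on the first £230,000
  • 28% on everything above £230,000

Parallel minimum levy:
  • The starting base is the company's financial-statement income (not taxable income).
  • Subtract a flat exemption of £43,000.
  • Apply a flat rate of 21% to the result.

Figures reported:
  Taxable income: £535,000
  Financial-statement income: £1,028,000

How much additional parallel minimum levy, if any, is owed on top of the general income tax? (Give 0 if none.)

General income tax:
  £230,000 × 16% = £36,800
  £305,000 × 28% = £85,400
  → £122,200

Parallel minimum levy:
  Base (financial-statement income): £1,028,000
  Less exemption £43,000 → base £985,000
  £985,000 × 21% = £206,850

Excess of parallel minimum levy over general income tax: £206,850 − £122,200 = £84,650.

£84,650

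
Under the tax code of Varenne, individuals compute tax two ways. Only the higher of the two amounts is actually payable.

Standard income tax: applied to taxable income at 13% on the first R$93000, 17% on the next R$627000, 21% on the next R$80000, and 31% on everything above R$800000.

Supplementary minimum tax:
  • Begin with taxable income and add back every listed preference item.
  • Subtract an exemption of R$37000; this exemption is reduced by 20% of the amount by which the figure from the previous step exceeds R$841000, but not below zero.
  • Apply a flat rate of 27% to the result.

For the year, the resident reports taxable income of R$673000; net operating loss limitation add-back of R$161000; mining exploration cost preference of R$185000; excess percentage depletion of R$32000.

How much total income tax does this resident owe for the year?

R$283770

Standard income tax:
  R$93000 × 13% = R$12090
  R$580000 × 17% = R$98600
  → R$110690

Supplementary minimum tax:
  Adjusted income: R$673000 + R$161000 + R$185000 + R$32000 = R$1051000
  Exemption: 20% × (R$1051000 − R$841000) = R$42000 ≥ R$37000, so the exemption is fully phased out
  Base: R$1051000 − R$0 = R$1051000
  R$1051000 × 27% = R$283770

R$283770 > R$110690, so the supplementary minimum tax is the binding amount.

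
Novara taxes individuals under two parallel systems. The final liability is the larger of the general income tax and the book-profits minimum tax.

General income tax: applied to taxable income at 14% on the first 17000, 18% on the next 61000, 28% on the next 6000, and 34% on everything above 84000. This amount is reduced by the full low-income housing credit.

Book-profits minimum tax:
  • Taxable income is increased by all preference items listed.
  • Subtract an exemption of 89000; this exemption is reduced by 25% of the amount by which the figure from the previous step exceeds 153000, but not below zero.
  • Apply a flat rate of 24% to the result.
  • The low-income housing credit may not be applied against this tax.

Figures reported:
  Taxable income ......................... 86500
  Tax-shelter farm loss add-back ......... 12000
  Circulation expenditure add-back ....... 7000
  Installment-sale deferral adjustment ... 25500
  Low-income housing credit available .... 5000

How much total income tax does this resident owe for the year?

10890

General income tax:
  17000 × 14% = 2380
  61000 × 18% = 10980
  6000 × 28% = 1680
  2500 × 34% = 850
  → 15890
  Less low-income housing credit 5000 → 10890

Book-profits minimum tax:
  Adjusted income: 86500 + 12000 + 7000 + 25500 = 131000
  Exemption: 131000 ≤ 153000, so full 89000 applies
  Base: 131000 − 89000 = 42000
  42000 × 24% = 10080

10890 > 10080, so the general income tax governs.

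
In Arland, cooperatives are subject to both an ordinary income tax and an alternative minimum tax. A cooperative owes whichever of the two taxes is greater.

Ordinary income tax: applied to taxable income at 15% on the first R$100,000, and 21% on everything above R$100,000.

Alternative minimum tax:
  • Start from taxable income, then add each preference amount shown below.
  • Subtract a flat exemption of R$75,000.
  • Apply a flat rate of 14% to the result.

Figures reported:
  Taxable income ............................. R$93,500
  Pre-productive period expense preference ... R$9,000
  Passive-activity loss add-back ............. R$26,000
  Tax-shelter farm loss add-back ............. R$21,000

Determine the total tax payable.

R$14,025

Alternative minimum tax:
  Adjusted income: R$93,500 + R$9,000 + R$26,000 + R$21,000 = R$149,500
  Less exemption R$75,000 → base R$74,500
  R$74,500 × 14% = R$10,430

Ordinary income tax:
  R$93,500 × 15% = R$14,025

R$14,025 > R$10,430, so the ordinary income tax governs.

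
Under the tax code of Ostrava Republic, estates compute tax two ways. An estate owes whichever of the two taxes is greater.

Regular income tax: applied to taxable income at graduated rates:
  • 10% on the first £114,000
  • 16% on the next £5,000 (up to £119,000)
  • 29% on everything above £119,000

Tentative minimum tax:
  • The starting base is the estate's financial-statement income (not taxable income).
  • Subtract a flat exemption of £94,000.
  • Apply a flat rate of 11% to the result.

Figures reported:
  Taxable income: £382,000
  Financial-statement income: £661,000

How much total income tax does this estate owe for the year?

Tentative minimum tax:
  Base (financial-statement income): £661,000
  Less exemption £94,000 → base £567,000
  £567,000 × 11% = £62,370

Regular income tax:
  £114,000 × 10% = £11,400
  £5,000 × 16% = £800
  £263,000 × 29% = £76,270
  → £88,470

£88,470 > £62,370, so the regular income tax governs.

£88,470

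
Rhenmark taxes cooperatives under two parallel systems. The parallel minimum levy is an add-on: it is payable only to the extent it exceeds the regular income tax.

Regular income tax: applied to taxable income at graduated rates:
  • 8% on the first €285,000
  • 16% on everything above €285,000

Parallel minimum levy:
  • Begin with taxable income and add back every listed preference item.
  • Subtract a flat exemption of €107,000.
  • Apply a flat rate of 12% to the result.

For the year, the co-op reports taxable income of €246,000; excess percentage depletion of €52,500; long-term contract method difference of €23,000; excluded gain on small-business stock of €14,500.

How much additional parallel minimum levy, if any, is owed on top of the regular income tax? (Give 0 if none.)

€7,800

Regular income tax:
  €246,000 × 8% = €19,680

Parallel minimum levy:
  Adjusted income: €246,000 + €52,500 + €23,000 + €14,500 = €336,000
  Less exemption €107,000 → base €229,000
  €229,000 × 12% = €27,480

Excess of parallel minimum levy over regular income tax: €27,480 − €19,680 = €7,800.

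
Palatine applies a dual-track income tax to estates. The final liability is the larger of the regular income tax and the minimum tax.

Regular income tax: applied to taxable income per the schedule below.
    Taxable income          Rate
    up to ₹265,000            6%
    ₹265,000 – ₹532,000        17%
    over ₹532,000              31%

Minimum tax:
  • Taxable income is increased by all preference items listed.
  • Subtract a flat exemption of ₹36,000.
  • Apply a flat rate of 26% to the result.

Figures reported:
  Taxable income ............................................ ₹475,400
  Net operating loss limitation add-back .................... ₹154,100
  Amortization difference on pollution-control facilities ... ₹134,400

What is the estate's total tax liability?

₹189,254

Regular income tax:
  ₹265,000 × 6% = ₹15,900
  ₹210,400 × 17% = ₹35,768
  → ₹51,668

Minimum tax:
  Adjusted income: ₹475,400 + ₹154,100 + ₹134,400 = ₹763,900
  Less exemption ₹36,000 → base ₹727,900
  ₹727,900 × 26% = ₹189,254

₹189,254 > ₹51,668, so the minimum tax is the binding amount.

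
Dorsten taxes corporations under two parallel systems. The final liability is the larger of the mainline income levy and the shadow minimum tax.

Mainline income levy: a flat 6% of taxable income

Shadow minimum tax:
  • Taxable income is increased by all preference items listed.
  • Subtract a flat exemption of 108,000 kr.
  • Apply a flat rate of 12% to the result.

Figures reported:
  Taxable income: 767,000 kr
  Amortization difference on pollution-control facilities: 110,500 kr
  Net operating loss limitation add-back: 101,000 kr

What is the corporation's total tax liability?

104,460 kr

Mainline income levy:
  767,000 kr × 6% = 46,020 kr

Shadow minimum tax:
  Adjusted income: 767,000 kr + 110,500 kr + 101,000 kr = 978,500 kr
  Less exemption 108,000 kr → base 870,500 kr
  870,500 kr × 12% = 104,460 kr

104,460 kr > 46,020 kr, so the shadow minimum tax is the binding amount.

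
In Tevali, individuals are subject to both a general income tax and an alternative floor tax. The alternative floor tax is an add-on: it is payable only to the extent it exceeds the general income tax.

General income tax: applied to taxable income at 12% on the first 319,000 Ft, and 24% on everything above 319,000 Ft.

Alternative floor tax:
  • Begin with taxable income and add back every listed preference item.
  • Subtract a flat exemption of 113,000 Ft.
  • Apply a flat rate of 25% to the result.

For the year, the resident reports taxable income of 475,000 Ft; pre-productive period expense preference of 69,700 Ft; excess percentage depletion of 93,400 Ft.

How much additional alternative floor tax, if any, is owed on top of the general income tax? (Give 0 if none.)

Alternative floor tax:
  Adjusted income: 475,000 Ft + 69,700 Ft + 93,400 Ft = 638,100 Ft
  Less exemption 113,000 Ft → base 525,100 Ft
  525,100 Ft × 25% = 131,275 Ft

General income tax:
  319,000 Ft × 12% = 38,280 Ft
  156,000 Ft × 24% = 37,440 Ft
  → 75,720 Ft

Excess of alternative floor tax over general income tax: 131,275 Ft − 75,720 Ft = 55,555 Ft.

55,555 Ft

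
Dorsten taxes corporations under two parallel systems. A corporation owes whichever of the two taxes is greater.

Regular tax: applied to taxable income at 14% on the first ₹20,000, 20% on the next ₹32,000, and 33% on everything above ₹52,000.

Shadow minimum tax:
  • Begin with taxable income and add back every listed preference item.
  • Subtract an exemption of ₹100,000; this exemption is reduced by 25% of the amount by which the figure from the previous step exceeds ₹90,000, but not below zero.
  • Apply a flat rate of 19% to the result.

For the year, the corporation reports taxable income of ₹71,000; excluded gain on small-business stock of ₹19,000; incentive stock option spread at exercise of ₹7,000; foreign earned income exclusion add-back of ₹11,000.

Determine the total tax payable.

Regular tax:
  ₹20,000 × 14% = ₹2,800
  ₹32,000 × 20% = ₹6,400
  ₹19,000 × 33% = ₹6,270
  → ₹15,470

Shadow minimum tax:
  Adjusted income: ₹71,000 + ₹19,000 + ₹7,000 + ₹11,000 = ₹108,000
  Exemption: ₹100,000 − 25% × (₹108,000 − ₹90,000) = ₹100,000 − ₹4,500 = ₹95,500
  Base: ₹108,000 − ₹95,500 = ₹12,500
  ₹12,500 × 19% = ₹2,375

₹15,470 > ₹2,375, so the regular tax governs.

₹15,470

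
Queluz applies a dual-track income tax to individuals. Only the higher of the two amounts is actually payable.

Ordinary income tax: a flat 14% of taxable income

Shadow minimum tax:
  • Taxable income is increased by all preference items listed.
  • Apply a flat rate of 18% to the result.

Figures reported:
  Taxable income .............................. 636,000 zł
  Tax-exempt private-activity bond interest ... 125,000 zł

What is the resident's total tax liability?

Ordinary income tax:
  636,000 zł × 14% = 89,040 zł

Shadow minimum tax:
  Adjusted income: 636,000 zł + 125,000 zł = 761,000 zł
  761,000 zł × 18% = 136,980 zł

136,980 zł > 89,040 zł, so the shadow minimum tax is the binding amount.

136,980 zł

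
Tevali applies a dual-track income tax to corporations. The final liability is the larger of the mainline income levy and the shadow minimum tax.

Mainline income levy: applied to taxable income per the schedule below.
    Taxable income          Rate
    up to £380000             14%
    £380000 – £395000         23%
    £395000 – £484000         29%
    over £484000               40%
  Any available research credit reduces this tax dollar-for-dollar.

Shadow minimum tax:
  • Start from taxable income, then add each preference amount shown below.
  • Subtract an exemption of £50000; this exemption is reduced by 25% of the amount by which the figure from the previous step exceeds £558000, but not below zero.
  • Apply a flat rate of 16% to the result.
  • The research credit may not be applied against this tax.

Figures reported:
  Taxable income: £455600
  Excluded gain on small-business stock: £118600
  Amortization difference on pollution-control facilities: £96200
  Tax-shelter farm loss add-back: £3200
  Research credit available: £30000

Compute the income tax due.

Mainline income levy:
  £380000 × 14% = £53200
  £15000 × 23% = £3450
  £60600 × 29% = £17574
  → £74224
  Less research credit £30000 → £44224

Shadow minimum tax:
  Adjusted income: £455600 + £118600 + £96200 + £3200 = £673600
  Exemption: £50000 − 25% × (£673600 − £558000) = £50000 − £28900 = £21100
  Base: £673600 − £21100 = £652500
  £652500 × 16% = £104400

£104400 > £44224, so the shadow minimum tax is the binding amount.

£104400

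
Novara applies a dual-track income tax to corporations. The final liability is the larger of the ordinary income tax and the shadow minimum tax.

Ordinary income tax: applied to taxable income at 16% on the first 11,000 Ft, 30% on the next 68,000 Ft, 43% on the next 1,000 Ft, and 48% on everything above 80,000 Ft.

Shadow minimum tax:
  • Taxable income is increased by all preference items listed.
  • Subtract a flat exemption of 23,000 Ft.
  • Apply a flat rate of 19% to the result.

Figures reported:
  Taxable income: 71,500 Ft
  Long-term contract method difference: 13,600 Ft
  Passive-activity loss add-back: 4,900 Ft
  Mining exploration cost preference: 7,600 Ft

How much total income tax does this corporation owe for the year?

Shadow minimum tax:
  Adjusted income: 71,500 Ft + 13,600 Ft + 4,900 Ft + 7,600 Ft = 97,600 Ft
  Less exemption 23,000 Ft → base 74,600 Ft
  74,600 Ft × 19% = 14,174 Ft

Ordinary income tax:
  11,000 Ft × 16% = 1,760 Ft
  60,500 Ft × 30% = 18,150 Ft
  → 19,910 Ft

19,910 Ft > 14,174 Ft, so the ordinary income tax governs.

19,910 Ft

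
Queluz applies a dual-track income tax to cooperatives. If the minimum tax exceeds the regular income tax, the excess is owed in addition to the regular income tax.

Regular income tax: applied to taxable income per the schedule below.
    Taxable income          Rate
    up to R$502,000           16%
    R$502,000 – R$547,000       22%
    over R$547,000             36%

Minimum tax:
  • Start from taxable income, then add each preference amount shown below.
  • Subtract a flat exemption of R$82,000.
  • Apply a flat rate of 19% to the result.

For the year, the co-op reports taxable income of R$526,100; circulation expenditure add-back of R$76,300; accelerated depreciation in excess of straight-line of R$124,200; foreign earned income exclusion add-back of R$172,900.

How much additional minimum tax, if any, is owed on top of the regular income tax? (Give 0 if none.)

R$69,703

Minimum tax:
  Adjusted income: R$526,100 + R$76,300 + R$124,200 + R$172,900 = R$899,500
  Less exemption R$82,000 → base R$817,500
  R$817,500 × 19% = R$155,325

Regular income tax:
  R$502,000 × 16% = R$80,320
  R$24,100 × 22% = R$5,302
  → R$85,622

Excess of minimum tax over regular income tax: R$155,325 − R$85,622 = R$69,703.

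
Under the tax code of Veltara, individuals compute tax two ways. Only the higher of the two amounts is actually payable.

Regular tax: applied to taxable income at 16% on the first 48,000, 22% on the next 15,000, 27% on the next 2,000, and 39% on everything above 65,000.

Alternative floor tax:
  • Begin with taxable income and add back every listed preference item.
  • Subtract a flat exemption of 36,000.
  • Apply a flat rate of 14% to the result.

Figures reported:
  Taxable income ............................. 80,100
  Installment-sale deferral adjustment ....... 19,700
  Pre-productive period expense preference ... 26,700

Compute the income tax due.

Regular tax:
  48,000 × 16% = 7,680
  15,000 × 22% = 3,300
  2,000 × 27% = 540
  15,100 × 39% = 5,889
  → 17,409

Alternative floor tax:
  Adjusted income: 80,100 + 19,700 + 26,700 = 126,500
  Less exemption 36,000 → base 90,500
  90,500 × 14% = 12,670

17,409 > 12,670, so the regular tax governs.

17,409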